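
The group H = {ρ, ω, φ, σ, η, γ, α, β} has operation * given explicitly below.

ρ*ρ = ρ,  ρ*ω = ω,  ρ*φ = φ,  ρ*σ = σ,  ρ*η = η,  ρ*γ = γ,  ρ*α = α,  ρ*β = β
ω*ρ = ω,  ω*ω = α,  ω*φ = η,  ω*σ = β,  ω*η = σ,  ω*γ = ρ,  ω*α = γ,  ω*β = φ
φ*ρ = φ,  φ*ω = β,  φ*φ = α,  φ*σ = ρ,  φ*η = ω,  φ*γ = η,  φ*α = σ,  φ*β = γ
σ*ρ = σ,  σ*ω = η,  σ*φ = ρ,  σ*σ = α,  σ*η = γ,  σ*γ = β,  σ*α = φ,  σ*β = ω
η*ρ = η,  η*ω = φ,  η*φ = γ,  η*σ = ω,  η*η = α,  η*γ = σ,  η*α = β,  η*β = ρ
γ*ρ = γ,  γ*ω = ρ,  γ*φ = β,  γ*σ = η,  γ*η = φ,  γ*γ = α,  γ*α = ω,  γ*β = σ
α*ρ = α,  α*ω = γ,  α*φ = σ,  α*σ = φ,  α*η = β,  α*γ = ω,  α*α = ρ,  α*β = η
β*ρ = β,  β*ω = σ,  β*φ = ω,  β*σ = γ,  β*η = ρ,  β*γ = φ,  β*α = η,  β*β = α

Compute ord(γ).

The identity element is ρ (its row matches the header).
γ^1 = γ
γ^2 = γ * γ = α
γ^3 = α * γ = ω
γ^4 = ω * γ = ρ
The first power of γ equal to the identity is γ^4, so ord(γ) = 4.

4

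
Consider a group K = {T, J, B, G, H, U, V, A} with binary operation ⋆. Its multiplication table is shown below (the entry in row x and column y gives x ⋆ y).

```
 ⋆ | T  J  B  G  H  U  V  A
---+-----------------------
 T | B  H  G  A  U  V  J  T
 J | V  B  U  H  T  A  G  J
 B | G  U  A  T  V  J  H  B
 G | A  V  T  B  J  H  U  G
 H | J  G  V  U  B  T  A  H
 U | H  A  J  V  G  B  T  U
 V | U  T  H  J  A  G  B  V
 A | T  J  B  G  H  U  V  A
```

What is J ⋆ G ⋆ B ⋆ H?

A

J ⋆ G = H
H ⋆ B = V
V ⋆ H = A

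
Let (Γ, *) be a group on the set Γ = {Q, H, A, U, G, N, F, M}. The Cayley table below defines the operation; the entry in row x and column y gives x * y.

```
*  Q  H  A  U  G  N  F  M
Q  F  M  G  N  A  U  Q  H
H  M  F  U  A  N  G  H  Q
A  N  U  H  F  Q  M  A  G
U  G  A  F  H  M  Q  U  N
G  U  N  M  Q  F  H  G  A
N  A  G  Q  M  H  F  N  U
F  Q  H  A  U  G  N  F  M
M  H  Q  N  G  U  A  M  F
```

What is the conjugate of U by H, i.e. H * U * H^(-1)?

The identity is F. In row H, the entry F sits in column H, so H^(-1) = H.
H * U = A
A * H = U

U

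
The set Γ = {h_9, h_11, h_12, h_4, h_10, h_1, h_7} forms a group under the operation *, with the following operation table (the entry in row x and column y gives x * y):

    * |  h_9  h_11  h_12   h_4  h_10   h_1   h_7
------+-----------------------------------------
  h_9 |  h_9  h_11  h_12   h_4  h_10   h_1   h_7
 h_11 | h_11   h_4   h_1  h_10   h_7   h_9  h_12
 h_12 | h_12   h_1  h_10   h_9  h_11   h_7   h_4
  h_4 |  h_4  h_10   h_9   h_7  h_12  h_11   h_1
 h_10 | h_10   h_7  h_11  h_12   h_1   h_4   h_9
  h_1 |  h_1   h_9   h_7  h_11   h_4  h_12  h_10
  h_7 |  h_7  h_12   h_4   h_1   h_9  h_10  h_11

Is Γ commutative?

Yes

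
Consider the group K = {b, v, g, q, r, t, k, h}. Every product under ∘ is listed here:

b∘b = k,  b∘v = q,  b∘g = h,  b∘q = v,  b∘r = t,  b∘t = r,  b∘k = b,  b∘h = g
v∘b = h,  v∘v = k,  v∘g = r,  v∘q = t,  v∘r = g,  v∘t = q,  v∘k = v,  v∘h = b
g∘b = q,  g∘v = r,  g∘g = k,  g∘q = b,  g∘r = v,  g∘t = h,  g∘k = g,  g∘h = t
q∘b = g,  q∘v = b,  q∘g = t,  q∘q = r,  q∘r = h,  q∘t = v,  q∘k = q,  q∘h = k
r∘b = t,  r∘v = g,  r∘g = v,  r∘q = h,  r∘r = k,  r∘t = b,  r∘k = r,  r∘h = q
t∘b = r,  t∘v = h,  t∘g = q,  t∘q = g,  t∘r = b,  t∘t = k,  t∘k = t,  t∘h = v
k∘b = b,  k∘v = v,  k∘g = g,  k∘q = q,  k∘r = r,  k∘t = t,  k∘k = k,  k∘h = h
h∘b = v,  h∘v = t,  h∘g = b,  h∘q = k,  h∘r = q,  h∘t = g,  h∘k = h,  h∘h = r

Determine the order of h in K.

4

The identity element is k (its row matches the header).
h^1 = h
h^2 = h ∘ h = r
h^3 = r ∘ h = q
h^4 = q ∘ h = k
The first power of h equal to the identity is h^4, so ord(h) = 4.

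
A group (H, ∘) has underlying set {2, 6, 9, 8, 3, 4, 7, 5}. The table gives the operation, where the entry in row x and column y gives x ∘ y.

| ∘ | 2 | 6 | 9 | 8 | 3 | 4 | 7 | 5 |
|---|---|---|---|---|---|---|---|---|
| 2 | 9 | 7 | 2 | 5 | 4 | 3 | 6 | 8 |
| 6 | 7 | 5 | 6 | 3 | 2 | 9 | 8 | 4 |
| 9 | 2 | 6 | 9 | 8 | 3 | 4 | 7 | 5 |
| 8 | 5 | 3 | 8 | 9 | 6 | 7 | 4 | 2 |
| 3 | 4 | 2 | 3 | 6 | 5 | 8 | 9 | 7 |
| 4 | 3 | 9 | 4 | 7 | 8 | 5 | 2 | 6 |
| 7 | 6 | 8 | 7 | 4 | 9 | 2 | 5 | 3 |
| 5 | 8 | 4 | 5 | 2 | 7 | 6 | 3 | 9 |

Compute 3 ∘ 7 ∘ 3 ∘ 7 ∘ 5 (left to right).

3 ∘ 7 = 9
9 ∘ 3 = 3
3 ∘ 7 = 9
9 ∘ 5 = 5
(Structurally, H here is isomorphic to Z_2 x Z_4.)

5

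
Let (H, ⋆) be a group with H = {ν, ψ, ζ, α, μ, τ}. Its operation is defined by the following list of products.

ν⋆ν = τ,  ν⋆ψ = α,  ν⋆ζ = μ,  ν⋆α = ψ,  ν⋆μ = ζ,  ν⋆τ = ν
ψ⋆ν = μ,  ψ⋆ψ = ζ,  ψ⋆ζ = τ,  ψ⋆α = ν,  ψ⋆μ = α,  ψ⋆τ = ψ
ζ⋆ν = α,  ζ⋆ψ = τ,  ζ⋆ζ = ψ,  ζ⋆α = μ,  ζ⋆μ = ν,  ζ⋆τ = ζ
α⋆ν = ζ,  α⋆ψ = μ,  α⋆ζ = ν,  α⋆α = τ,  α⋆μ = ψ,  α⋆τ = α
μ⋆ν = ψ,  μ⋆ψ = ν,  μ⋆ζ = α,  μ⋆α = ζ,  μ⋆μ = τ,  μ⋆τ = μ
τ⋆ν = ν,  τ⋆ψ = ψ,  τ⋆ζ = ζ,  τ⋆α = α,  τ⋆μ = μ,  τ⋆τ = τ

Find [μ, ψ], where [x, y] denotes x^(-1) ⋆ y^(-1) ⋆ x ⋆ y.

ζ

Identity is τ; from the table μ^(-1) = μ and ψ^(-1) = ζ.
μ ⋆ ζ = α
α ⋆ μ = ψ
ψ ⋆ ψ = ζ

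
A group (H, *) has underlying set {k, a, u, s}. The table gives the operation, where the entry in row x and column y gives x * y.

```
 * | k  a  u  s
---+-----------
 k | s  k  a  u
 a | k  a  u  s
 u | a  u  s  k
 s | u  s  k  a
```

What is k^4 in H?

k^1 = k
k^2 = k * k = s
k^3 = s * k = u
k^4 = u * k = a

a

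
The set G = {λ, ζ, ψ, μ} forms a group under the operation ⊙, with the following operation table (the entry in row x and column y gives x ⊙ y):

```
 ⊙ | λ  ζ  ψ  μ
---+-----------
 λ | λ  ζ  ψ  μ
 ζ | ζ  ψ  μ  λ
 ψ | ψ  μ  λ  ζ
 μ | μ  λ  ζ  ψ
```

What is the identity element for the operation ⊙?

λ

The identity e satisfies e ⊙ x = x for all x, so its row in the table reproduces the column headers.
Row λ reads: λ, ζ, ψ, μ — exactly the header order. So λ is the identity.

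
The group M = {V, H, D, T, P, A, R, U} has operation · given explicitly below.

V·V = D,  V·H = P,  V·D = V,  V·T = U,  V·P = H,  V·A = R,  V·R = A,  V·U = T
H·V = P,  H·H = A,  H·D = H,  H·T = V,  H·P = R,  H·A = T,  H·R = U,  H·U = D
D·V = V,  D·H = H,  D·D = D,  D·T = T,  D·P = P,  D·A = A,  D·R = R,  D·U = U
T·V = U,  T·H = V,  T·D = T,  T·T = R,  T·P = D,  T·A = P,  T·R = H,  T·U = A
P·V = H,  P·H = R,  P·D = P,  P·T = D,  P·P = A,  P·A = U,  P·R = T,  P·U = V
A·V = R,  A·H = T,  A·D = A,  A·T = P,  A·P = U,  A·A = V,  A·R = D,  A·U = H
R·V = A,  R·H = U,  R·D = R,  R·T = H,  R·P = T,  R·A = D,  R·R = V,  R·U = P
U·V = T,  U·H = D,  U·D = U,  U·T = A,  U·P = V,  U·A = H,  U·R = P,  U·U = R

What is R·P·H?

R·P = T
T·H = V

V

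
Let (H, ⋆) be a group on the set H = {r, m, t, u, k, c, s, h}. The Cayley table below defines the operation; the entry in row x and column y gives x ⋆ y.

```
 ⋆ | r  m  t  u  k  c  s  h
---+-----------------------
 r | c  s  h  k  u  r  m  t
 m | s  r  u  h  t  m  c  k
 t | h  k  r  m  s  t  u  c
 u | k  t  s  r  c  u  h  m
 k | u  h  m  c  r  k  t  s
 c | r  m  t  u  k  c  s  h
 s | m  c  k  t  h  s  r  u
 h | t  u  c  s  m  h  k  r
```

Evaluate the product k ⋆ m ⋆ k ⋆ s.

k ⋆ m = h
h ⋆ k = m
m ⋆ s = c
(Structurally, H here is isomorphic to the quaternion group Q_8.)

c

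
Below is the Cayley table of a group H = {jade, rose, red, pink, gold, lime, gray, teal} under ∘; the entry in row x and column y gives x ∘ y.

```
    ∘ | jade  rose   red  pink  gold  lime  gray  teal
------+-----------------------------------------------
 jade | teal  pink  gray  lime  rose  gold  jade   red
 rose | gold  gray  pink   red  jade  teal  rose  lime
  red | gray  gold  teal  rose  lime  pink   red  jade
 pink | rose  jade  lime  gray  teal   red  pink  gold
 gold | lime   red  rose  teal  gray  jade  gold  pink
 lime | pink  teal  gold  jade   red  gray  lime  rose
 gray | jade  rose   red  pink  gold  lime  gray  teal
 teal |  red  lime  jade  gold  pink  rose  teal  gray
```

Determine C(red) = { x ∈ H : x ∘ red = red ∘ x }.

{gray, jade, red, teal}

Compare row red with column red entry by entry.
teal ∘ red = jade = red ∘ teal, so teal commutes with red.
pink ∘ red = lime but red ∘ pink = rose, so pink does not.
Collecting the elements that commute with red: C(red) = {gray, jade, red, teal}.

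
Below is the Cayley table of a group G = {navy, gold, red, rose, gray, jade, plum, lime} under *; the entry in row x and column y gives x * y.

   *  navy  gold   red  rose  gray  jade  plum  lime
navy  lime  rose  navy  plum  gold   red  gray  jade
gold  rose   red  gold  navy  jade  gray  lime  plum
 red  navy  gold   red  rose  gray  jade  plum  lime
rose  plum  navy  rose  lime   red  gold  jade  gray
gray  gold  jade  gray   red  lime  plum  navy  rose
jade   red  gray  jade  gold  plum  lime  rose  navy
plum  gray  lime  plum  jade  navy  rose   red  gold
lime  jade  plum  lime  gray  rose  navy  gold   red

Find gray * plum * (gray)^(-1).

plum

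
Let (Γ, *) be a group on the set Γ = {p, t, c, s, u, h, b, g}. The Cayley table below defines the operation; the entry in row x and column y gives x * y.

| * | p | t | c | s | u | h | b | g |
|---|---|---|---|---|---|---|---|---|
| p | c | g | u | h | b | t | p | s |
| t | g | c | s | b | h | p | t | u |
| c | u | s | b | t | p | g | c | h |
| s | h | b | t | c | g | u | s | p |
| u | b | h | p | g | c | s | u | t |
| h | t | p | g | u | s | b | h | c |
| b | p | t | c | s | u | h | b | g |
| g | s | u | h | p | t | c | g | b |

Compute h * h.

Read row h, column h: h * h = b.

b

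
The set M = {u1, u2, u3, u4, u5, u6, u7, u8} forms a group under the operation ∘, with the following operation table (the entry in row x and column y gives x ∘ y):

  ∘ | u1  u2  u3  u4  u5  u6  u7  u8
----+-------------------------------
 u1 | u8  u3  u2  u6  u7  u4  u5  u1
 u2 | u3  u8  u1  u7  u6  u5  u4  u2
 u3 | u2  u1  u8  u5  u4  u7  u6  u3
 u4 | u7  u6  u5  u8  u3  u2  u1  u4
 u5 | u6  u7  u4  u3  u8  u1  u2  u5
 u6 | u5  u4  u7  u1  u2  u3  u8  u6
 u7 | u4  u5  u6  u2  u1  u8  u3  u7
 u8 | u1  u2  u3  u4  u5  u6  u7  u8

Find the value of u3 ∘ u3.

u8

Read row u3, column u3: u3 ∘ u3 = u8.
(Structurally, M here is isomorphic to the dihedral group D_4.)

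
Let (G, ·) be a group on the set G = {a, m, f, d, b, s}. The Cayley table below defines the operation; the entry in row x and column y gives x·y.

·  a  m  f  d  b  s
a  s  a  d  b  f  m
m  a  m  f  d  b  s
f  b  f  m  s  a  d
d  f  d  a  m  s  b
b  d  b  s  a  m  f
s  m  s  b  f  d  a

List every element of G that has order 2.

Identity is m. Compute the order of each non-identity element by repeated multiplication:
  a: a → s → m  (order 3)
  f: f → m  (order 2)
  d: d → m  (order 2)
  b: b → m  (order 2)
  s: s → a → m  (order 3)
Elements of order 2: {b, d, f}.

{b, d, f}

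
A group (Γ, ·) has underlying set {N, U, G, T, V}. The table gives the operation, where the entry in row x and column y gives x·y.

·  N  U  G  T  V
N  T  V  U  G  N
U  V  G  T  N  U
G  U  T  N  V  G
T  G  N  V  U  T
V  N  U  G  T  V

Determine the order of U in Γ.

The identity element is V (its row matches the header).
U^1 = U
U^2 = U·U = G
U^3 = G·U = T
U^4 = T·U = N
U^5 = N·U = V
The first power of U equal to the identity is U^5, so ord(U) = 5.

5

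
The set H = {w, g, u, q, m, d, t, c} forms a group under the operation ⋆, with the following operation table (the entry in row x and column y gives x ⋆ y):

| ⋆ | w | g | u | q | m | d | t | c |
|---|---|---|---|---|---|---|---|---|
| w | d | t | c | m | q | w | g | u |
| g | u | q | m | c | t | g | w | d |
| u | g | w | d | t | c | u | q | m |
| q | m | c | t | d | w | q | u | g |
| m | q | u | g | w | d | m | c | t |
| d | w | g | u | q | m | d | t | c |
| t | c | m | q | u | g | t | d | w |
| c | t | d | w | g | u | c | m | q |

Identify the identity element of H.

d

The identity e satisfies e ⋆ x = x for all x, so its row in the table reproduces the column headers.
Row d reads: w, g, u, q, m, d, t, c — exactly the header order. So d is the identity.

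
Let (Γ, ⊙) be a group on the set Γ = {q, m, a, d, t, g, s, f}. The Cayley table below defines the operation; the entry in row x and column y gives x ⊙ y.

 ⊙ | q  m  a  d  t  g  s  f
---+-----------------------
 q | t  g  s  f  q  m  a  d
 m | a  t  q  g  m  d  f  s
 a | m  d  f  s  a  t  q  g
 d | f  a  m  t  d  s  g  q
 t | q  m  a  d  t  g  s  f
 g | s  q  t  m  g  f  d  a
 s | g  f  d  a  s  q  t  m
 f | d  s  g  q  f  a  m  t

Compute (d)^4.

d^1 = d
d^2 = d ⊙ d = t
d^3 = t ⊙ d = d
d^4 = d ⊙ d = t
(Structurally, Γ here is isomorphic to the dihedral group D_4.)

t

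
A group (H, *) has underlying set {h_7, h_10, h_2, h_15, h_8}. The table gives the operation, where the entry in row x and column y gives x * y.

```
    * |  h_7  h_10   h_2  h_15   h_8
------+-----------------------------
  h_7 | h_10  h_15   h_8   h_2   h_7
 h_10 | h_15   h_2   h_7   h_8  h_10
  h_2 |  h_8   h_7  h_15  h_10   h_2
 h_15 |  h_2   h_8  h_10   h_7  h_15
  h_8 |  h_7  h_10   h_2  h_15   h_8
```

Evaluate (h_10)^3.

h_7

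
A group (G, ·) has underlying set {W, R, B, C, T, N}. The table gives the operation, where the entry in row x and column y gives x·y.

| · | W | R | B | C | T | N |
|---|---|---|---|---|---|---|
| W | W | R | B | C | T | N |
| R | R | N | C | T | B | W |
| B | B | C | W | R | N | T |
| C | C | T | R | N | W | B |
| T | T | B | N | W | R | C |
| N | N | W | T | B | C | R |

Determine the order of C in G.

6

The identity element is W (its row matches the header).
C^1 = C
C^2 = C·C = N
C^3 = N·C = B
C^4 = B·C = R
C^5 = R·C = T
C^6 = T·C = W
The first power of C equal to the identity is C^6, so ord(C) = 6.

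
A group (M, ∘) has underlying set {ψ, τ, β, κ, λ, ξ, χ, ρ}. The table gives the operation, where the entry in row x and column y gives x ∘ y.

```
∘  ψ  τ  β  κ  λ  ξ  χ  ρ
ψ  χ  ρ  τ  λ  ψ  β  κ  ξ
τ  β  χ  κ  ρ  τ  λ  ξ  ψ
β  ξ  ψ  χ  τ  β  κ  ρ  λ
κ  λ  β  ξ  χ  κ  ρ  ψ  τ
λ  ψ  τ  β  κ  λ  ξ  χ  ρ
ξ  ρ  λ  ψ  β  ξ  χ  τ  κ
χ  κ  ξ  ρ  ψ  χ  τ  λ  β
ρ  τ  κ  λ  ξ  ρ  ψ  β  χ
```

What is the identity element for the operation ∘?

The identity e satisfies e ∘ x = x for all x, so its row in the table reproduces the column headers.
Row λ reads: ψ, τ, β, κ, λ, ξ, χ, ρ — exactly the header order. So λ is the identity.

λ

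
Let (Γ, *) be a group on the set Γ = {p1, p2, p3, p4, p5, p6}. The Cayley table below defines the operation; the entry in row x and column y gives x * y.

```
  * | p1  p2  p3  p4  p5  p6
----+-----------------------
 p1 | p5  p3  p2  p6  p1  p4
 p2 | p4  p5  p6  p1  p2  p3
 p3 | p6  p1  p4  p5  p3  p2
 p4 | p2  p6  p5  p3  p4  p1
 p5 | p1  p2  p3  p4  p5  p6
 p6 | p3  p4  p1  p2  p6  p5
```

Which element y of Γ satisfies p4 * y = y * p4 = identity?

p3

First locate the identity: row p5 matches the header, so p5 is the identity.
Scan row p4 for p5: p4 * p3 = p5. Hence p4^(-1) = p3.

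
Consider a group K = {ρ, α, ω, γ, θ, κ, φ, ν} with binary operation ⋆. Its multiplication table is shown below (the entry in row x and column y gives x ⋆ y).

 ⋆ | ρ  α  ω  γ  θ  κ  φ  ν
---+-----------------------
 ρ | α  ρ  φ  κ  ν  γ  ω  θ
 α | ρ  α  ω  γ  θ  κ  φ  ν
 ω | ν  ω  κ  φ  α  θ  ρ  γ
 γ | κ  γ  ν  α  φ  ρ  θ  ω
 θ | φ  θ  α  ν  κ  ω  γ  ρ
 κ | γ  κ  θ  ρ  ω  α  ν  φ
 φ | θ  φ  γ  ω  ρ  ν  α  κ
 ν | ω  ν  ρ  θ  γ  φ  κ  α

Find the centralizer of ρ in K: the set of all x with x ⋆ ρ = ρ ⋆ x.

{α, γ, κ, ρ}

Compare row ρ with column ρ entry by entry.
κ ⋆ ρ = γ = ρ ⋆ κ, so κ commutes with ρ.
θ ⋆ ρ = φ but ρ ⋆ θ = ν, so θ does not.
Collecting the elements that commute with ρ: C(ρ) = {α, γ, κ, ρ}.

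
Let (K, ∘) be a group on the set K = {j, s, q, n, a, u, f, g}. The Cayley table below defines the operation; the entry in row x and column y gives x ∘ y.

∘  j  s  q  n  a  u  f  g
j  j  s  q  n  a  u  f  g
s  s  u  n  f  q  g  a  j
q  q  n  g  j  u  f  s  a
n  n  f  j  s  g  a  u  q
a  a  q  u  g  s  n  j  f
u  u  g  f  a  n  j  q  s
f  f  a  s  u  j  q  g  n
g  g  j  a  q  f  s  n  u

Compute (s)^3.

s^1 = s
s^2 = s ∘ s = u
s^3 = u ∘ s = g
(Structurally, K here is isomorphic to the cyclic group Z_8.)

g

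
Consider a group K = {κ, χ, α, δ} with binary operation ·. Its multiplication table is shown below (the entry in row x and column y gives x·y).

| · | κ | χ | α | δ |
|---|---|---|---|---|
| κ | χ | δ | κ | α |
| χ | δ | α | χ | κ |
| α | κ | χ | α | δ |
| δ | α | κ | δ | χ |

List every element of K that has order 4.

Identity is α. Compute the order of each non-identity element by repeated multiplication:
  κ: κ → χ → δ → α  (order 4)
  χ: χ → α  (order 2)
  δ: δ → χ → κ → α  (order 4)
Elements of order 4: {δ, κ}.

{δ, κ}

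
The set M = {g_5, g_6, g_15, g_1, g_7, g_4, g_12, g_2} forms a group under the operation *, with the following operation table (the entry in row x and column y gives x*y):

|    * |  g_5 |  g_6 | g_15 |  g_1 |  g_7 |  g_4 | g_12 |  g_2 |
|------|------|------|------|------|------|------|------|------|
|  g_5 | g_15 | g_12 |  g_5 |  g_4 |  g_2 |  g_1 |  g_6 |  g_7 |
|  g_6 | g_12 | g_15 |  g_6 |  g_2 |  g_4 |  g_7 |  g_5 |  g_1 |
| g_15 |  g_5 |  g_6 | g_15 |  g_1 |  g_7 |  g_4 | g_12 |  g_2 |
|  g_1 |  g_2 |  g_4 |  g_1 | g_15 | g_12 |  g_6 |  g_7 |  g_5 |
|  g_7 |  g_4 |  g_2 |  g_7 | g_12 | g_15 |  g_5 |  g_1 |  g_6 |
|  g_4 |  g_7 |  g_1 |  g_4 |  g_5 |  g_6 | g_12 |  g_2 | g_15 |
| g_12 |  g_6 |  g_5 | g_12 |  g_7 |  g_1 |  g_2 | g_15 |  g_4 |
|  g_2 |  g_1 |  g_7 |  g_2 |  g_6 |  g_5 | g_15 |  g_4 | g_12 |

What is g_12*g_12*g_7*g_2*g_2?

g_1

g_12*g_12 = g_15
g_15*g_7 = g_7
g_7*g_2 = g_6
g_6*g_2 = g_1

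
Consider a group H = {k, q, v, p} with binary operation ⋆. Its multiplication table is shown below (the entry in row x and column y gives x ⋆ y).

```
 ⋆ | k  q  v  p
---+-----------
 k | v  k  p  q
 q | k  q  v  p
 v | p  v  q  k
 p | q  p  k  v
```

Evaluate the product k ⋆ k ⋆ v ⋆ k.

k

k ⋆ k = v
v ⋆ v = q
q ⋆ k = k
(Structurally, H here is isomorphic to the cyclic group Z_4.)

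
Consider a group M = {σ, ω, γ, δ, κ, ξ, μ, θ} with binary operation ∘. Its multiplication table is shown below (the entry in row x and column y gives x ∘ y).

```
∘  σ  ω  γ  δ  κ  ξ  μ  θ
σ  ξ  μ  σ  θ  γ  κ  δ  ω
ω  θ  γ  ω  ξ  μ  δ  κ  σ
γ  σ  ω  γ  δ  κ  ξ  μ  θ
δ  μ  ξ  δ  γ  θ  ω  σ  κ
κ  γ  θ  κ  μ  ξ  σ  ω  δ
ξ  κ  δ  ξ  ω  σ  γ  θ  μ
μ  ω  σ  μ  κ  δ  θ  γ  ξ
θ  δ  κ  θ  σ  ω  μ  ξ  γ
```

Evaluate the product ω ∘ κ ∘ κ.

δ

ω ∘ κ = μ
μ ∘ κ = δ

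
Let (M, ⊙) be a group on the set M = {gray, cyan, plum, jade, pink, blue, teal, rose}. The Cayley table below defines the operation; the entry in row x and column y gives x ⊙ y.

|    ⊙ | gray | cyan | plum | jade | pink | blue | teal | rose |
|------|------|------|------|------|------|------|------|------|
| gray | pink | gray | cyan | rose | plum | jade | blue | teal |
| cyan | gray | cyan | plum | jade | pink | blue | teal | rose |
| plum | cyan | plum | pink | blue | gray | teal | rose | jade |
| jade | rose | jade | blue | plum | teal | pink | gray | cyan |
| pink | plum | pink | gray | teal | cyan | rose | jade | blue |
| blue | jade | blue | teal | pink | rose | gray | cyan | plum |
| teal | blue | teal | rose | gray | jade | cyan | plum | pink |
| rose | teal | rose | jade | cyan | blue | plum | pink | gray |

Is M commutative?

Check whether the table is symmetric across its main diagonal.
Every entry (row x, col y) equals the entry (row y, col x), so M is abelian.
(In fact M ≅ the cyclic group Z_8.)

Yes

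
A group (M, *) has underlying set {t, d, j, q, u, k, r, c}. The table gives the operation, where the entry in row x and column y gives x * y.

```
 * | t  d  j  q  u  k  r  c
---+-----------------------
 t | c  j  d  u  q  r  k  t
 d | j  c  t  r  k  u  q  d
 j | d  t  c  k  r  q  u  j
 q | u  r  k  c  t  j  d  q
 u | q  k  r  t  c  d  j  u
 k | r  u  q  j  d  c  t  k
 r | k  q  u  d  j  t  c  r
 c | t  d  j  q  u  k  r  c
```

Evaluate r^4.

r^1 = r
r^2 = r * r = c
r^3 = c * r = r
r^4 = r * r = c

c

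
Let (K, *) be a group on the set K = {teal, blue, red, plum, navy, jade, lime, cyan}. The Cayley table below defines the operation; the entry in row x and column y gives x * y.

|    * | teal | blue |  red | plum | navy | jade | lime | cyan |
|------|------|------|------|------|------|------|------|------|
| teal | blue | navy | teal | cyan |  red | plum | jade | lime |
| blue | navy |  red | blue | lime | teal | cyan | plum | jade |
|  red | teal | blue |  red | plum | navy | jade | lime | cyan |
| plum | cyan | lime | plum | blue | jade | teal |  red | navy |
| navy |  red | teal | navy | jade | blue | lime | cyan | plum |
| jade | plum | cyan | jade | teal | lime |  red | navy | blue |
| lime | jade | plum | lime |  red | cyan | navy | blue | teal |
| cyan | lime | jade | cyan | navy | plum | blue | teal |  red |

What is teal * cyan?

Read row teal, column cyan: teal * cyan = lime.
(Structurally, K here is isomorphic to Z_2 x Z_4.)

lime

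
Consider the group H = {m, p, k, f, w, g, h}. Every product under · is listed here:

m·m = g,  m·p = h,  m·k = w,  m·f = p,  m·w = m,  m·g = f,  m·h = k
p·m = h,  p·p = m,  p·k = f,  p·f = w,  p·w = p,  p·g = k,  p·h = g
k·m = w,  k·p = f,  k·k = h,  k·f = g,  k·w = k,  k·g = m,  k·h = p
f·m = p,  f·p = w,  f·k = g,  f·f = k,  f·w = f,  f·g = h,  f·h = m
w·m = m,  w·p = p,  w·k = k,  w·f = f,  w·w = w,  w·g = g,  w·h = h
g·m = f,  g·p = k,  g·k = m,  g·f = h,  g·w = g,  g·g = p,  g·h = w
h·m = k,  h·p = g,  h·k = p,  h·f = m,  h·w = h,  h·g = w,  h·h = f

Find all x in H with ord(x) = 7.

Identity is w. Compute the order of each non-identity element by repeated multiplication:
  m: m → g → f → p → h → k → w  (order 7)
  p: p → m → h → g → k → f → w  (order 7)
  k: k → h → p → f → g → m → w  (order 7)
  f: f → k → g → h → m → p → w  (order 7)
  g: g → p → k → m → f → h → w  (order 7)
  h: h → f → m → k → p → g → w  (order 7)
Elements of order 7: {f, g, h, k, m, p}.
(Structurally, H here is isomorphic to the cyclic group Z_7.)

{f, g, h, k, m, p}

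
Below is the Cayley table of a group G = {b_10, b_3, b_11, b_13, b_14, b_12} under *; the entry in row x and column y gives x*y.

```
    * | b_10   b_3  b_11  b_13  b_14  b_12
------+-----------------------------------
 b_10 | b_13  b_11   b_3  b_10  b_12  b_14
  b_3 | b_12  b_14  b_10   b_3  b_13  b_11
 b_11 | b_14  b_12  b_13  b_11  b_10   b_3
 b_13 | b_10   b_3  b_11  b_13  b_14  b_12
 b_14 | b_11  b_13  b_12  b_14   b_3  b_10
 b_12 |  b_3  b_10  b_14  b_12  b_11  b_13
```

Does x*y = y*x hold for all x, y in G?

No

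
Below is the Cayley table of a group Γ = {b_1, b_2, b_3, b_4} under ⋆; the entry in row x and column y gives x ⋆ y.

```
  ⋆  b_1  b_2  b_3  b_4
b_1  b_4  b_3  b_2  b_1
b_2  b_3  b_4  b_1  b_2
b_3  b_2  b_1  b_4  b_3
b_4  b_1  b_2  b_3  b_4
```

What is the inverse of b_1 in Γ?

First locate the identity: row b_4 matches the header, so b_4 is the identity.
Scan row b_1 for b_4: b_1 ⋆ b_1 = b_4. Hence b_1^(-1) = b_1.
(Structurally, Γ here is isomorphic to the Klein four-group V_4.)

b_1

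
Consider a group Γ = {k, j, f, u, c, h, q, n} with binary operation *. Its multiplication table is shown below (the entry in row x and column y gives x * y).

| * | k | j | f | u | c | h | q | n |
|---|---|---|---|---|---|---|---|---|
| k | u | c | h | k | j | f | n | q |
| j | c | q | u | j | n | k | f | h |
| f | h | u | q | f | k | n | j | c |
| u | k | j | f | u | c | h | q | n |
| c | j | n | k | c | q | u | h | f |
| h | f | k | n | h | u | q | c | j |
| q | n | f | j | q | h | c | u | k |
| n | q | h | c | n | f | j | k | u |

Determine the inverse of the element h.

First locate the identity: row u matches the header, so u is the identity.
Scan row h for u: h * c = u. Hence h^(-1) = c.

c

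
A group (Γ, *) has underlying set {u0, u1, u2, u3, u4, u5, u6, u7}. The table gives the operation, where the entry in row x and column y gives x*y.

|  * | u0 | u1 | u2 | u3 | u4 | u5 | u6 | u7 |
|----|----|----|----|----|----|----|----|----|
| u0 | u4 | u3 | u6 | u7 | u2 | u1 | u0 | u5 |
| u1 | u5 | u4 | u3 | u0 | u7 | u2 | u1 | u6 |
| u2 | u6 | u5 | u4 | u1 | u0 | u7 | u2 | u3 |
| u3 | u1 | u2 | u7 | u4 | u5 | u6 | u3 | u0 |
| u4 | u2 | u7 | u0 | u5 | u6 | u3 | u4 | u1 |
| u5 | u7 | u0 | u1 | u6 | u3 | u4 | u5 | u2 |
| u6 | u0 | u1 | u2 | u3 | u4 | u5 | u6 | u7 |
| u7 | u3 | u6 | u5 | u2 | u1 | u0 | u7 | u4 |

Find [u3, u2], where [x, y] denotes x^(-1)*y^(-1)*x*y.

Identity is u6; from the table u3^(-1) = u5 and u2^(-1) = u0.
u5*u0 = u7
u7*u3 = u2
u2*u2 = u4
(Structurally, Γ here is isomorphic to the quaternion group Q_8.)

u4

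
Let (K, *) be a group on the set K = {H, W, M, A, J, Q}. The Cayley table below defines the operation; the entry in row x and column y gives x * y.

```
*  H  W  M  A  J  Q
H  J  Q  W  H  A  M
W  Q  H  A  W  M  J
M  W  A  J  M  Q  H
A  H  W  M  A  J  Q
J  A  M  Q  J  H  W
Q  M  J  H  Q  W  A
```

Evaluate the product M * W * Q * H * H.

M * W = A
A * Q = Q
Q * H = M
M * H = W

W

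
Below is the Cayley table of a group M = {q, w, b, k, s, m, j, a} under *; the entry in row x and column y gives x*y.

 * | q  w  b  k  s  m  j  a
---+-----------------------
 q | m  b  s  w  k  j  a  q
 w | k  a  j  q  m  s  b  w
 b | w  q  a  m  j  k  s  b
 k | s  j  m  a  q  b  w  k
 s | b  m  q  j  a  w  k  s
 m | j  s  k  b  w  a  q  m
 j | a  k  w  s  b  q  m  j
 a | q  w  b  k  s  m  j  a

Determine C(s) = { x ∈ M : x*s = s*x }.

Compare row s with column s entry by entry.
m*s = w = s*m, so m commutes with s.
j*s = b but s*j = k, so j does not.
Collecting the elements that commute with s: C(s) = {a, m, s, w}.

{a, m, s, w}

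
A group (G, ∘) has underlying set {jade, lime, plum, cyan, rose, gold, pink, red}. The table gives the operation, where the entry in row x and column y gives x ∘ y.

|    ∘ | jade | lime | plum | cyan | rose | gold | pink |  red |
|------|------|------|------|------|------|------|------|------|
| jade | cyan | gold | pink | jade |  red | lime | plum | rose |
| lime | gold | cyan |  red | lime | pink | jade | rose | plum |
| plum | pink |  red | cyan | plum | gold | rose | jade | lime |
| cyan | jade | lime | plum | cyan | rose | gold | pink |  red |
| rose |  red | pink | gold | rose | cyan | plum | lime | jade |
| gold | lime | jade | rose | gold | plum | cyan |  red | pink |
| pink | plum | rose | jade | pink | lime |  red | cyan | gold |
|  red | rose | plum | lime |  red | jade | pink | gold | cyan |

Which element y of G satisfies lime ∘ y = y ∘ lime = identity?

lime

First locate the identity: row cyan matches the header, so cyan is the identity.
Scan row lime for cyan: lime ∘ lime = cyan. Hence lime^(-1) = lime.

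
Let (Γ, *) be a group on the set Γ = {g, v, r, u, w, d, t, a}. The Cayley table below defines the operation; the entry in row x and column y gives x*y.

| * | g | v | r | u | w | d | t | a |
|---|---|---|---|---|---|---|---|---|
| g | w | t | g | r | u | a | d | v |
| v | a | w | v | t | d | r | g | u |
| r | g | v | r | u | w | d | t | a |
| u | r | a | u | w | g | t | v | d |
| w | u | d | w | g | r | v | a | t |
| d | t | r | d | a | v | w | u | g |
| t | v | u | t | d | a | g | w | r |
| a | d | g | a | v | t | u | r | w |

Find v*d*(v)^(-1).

The identity is r. In row v, the entry r sits in column d, so v^(-1) = d.
v*d = r
r*d = d

d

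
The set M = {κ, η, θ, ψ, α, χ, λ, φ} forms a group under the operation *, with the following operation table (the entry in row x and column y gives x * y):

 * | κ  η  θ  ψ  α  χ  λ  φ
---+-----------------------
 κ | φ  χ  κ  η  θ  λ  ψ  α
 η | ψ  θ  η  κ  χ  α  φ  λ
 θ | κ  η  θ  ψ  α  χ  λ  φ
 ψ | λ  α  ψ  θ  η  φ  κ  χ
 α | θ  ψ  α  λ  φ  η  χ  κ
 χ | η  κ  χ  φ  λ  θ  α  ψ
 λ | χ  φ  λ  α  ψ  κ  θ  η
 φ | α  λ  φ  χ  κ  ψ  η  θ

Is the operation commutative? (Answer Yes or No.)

α * λ = χ but λ * α = ψ.
Since α and λ do not commute, M is not abelian.

No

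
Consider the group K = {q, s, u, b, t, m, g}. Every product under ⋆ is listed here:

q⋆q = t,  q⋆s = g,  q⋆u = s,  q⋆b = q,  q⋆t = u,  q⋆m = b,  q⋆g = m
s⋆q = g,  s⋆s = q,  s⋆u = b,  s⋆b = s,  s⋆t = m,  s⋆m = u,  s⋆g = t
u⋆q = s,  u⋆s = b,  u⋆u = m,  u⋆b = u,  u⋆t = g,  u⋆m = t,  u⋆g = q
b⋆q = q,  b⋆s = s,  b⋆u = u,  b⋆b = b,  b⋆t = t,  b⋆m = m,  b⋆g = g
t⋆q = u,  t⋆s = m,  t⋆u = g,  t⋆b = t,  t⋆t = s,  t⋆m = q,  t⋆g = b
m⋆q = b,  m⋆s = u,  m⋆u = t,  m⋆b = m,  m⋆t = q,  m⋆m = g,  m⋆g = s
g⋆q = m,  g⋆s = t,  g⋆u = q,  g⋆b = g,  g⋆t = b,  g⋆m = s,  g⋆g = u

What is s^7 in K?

s^1 = s
s^2 = s ⋆ s = q
s^3 = q ⋆ s = g
s^4 = g ⋆ s = t
s^5 = t ⋆ s = m
s^6 = m ⋆ s = u
s^7 = u ⋆ s = b
(Structurally, K here is isomorphic to the cyclic group Z_7.)

b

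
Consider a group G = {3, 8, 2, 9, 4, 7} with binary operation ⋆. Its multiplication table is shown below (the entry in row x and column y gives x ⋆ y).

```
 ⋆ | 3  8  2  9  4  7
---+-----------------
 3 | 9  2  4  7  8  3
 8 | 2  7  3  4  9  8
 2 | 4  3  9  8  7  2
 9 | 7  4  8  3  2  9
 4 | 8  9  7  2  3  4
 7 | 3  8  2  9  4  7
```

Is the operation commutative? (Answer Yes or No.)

Yes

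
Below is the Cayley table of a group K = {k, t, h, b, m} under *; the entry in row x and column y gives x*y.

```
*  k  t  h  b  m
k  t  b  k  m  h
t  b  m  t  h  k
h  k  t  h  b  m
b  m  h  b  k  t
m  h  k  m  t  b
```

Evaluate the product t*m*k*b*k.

t*m = k
k*k = t
t*b = h
h*k = k

k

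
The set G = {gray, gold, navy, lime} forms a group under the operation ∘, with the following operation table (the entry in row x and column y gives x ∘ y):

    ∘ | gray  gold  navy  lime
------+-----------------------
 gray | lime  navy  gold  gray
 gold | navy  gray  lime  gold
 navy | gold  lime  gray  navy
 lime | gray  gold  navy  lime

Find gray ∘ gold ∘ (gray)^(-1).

The identity is lime. In row gray, the entry lime sits in column gray, so gray^(-1) = gray.
gray ∘ gold = navy
navy ∘ gray = gold
(Structurally, G here is isomorphic to the cyclic group Z_4.)

gold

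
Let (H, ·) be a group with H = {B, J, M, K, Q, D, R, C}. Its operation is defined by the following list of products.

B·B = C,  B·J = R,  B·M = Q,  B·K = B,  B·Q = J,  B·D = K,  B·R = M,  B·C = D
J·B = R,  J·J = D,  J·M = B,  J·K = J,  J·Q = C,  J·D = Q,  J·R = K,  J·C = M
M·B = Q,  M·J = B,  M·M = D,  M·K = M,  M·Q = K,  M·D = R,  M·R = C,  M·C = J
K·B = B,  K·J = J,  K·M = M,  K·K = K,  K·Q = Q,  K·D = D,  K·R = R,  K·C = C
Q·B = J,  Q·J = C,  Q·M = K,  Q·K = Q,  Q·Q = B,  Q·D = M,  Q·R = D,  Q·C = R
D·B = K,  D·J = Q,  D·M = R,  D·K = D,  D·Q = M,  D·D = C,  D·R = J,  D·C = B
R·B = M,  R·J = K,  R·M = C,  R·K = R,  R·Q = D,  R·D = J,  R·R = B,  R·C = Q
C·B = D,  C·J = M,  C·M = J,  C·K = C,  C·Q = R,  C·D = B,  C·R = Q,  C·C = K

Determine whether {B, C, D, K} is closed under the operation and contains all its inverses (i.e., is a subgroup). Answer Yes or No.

Yes

{B, C, D, K} contains the identity K.
Checking products: every product of two elements of {B, C, D, K} (read from the table) lies in {B, C, D, K}, so the set is closed.
In a finite group, a nonempty closed subset is a subgroup. So {B, C, D, K} ≤ H.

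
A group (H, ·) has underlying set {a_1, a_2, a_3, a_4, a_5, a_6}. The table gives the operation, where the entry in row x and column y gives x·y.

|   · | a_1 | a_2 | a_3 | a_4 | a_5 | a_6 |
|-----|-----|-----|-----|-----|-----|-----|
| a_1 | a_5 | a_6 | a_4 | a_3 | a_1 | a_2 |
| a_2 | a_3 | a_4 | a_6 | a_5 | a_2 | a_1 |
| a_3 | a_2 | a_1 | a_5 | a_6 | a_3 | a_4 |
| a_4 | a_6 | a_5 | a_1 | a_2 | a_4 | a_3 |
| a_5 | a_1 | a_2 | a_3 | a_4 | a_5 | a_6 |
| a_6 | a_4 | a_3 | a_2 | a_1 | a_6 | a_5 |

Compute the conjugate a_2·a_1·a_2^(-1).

The identity is a_5. In row a_2, the entry a_5 sits in column a_4, so a_2^(-1) = a_4.
a_2·a_1 = a_3
a_3·a_4 = a_6

a_6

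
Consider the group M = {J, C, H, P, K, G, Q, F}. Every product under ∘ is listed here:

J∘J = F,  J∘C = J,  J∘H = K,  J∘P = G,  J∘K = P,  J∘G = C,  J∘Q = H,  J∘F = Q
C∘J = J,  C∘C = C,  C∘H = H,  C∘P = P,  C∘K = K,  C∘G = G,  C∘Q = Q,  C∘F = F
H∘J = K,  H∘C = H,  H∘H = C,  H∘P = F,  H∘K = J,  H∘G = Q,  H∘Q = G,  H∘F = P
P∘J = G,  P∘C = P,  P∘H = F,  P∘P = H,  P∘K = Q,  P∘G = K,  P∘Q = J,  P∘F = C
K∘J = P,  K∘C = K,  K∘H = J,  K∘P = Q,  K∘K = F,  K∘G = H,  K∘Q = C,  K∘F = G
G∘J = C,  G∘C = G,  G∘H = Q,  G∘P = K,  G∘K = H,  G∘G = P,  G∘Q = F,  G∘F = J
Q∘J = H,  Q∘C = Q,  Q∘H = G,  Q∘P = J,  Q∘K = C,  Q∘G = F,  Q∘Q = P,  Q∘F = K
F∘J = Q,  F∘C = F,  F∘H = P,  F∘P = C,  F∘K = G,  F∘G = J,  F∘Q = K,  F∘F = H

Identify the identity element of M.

The identity e satisfies e ∘ x = x for all x, so its row in the table reproduces the column headers.
Row C reads: J, C, H, P, K, G, Q, F — exactly the header order. So C is the identity.

C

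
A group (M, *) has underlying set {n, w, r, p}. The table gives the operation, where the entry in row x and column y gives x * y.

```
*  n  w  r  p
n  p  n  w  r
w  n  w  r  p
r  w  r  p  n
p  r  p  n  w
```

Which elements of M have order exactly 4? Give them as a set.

{n, r}

Identity is w. Compute the order of each non-identity element by repeated multiplication:
  n: n → p → r → w  (order 4)
  r: r → p → n → w  (order 4)
  p: p → w  (order 2)
Elements of order 4: {n, r}.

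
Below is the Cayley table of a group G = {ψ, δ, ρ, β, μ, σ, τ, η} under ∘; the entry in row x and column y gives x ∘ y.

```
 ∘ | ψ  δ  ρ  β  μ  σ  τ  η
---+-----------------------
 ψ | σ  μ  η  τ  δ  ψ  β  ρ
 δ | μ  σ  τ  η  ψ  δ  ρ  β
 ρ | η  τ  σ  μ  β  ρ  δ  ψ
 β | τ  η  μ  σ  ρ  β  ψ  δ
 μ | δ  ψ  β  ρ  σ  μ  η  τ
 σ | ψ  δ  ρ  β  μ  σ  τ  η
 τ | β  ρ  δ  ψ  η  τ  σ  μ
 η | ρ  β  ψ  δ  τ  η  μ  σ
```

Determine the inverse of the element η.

First locate the identity: row σ matches the header, so σ is the identity.
Scan row η for σ: η ∘ η = σ. Hence η^(-1) = η.
(Structurally, G here is isomorphic to the elementary abelian group (Z_2)^3.)

η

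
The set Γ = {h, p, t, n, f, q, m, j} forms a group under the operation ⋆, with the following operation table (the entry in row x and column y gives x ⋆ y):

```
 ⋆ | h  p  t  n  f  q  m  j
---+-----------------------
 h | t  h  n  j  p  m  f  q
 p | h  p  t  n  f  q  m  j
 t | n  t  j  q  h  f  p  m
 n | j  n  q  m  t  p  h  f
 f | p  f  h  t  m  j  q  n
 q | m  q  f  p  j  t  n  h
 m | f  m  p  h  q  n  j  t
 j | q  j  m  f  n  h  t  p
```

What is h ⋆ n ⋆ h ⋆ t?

f

h ⋆ n = j
j ⋆ h = q
q ⋆ t = f
(Structurally, Γ here is isomorphic to the cyclic group Z_8.)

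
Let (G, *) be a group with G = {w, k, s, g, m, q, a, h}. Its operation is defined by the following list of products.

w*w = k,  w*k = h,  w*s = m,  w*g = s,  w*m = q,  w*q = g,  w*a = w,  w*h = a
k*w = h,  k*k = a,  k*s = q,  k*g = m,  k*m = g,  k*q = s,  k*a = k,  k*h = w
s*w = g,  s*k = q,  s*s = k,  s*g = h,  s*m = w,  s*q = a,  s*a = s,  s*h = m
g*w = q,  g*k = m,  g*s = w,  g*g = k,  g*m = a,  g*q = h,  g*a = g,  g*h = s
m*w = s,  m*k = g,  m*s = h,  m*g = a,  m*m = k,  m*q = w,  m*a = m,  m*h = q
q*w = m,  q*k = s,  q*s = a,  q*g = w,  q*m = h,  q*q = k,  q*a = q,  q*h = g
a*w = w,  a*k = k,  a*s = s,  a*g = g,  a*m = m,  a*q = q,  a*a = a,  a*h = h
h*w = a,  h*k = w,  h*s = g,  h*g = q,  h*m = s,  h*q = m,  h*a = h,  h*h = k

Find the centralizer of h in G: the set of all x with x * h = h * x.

{a, h, k, w}

Compare row h with column h entry by entry.
k * h = w = h * k, so k commutes with h.
m * h = q but h * m = s, so m does not.
Collecting the elements that commute with h: C(h) = {a, h, k, w}.
(Structurally, G here is isomorphic to the quaternion group Q_8.)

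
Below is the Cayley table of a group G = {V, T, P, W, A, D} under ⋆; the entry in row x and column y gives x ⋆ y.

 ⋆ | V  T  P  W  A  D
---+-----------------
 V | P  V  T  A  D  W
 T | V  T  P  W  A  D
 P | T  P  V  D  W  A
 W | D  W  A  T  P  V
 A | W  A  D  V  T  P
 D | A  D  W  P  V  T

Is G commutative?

V ⋆ D = W but D ⋆ V = A.
Since V and D do not commute, G is not abelian.

No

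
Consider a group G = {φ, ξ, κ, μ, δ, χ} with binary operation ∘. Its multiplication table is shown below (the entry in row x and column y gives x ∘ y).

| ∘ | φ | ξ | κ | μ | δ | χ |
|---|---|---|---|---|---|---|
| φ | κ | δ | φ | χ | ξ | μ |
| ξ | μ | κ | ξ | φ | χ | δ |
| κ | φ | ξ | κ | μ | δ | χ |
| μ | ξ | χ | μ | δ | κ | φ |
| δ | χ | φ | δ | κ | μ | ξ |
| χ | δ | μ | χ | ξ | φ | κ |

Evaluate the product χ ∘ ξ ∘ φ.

χ ∘ ξ = μ
μ ∘ φ = ξ

ξ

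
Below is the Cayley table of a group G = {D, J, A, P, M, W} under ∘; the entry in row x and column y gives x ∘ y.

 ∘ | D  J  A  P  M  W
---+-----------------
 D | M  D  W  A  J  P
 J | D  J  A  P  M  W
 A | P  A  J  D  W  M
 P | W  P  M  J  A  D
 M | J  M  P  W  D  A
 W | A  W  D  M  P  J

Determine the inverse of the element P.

First locate the identity: row J matches the header, so J is the identity.
Scan row P for J: P ∘ P = J. Hence P^(-1) = P.

P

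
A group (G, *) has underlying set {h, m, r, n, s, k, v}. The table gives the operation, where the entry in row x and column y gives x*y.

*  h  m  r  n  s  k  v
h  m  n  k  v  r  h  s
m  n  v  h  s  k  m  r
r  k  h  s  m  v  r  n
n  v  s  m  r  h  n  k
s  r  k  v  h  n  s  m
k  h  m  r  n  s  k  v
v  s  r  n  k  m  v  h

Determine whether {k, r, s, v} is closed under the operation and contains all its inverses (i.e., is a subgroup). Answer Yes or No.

No

v*v = h, which is not in {k, r, s, v}.
The subset is not closed under *, so it is not a subgroup.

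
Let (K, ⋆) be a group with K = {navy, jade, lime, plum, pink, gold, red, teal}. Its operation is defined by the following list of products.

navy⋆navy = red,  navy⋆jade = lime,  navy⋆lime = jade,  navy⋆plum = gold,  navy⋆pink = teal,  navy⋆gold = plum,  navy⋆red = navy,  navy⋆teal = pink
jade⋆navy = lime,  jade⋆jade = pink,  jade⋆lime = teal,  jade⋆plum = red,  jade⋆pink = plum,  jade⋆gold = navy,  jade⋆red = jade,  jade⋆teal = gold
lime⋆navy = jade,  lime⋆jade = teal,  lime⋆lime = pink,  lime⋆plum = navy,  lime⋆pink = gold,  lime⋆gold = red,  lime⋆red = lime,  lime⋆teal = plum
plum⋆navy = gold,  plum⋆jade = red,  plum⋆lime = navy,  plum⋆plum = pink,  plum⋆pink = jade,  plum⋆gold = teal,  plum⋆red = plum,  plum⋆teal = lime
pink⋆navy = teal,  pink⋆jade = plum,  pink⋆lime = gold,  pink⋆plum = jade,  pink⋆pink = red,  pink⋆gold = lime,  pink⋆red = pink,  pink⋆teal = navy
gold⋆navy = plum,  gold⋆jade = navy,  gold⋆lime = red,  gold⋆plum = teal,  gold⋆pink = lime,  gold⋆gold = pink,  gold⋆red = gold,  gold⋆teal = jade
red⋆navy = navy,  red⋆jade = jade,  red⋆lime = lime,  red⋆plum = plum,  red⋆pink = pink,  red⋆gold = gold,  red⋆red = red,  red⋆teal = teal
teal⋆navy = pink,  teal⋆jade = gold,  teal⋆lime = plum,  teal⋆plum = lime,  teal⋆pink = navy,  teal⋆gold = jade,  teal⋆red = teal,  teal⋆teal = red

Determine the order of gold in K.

The identity element is red (its row matches the header).
gold^1 = gold
gold^2 = gold ⋆ gold = pink
gold^3 = pink ⋆ gold = lime
gold^4 = lime ⋆ gold = red
The first power of gold equal to the identity is gold^4, so ord(gold) = 4.
(Structurally, K here is isomorphic to Z_2 x Z_4.)

4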